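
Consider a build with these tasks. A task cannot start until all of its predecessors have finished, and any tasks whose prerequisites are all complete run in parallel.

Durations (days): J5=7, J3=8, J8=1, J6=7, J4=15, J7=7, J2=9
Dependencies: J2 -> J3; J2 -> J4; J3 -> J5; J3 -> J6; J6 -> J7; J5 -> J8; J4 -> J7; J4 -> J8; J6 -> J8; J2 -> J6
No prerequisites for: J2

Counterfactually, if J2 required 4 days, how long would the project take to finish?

The binding path is J2→J3→J6→J7 = 9+8+7+7 = 31; finish at 31 days.
Since J2 is critical, the -5 change carries straight to that chain (now 26 days).
That remains the longest chain; total 26 days.

26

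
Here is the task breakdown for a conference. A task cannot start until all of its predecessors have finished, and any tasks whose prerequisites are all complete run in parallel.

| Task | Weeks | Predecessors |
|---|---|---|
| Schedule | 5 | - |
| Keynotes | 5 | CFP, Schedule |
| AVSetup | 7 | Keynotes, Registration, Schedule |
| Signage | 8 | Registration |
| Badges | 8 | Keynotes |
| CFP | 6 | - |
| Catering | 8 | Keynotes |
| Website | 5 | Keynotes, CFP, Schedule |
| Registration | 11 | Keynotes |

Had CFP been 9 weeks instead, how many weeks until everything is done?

33

Critical path before the change: CFP→Keynotes→Registration→Signage = 6+5+11+8 = 30 giving 30 weeks.
Since CFP is critical, the +3 change carries straight to that chain (now 33 weeks).
The critical path is still CFP→Keynotes→Registration→Signage; finish is now 33 weeks.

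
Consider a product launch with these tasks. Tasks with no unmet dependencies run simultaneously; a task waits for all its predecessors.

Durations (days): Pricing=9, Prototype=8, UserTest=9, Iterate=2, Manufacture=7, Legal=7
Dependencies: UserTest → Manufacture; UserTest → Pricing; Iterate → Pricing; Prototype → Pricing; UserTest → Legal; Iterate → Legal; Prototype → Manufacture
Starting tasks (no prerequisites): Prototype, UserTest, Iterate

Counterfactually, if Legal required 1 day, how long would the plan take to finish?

18

The binding path is UserTest→Pricing = 9+9 = 18; finish at 18 days.
The longest path through Legal is only 16 days, so Legal has float 2.
No other chain overtakes it, so the finish is 18 days.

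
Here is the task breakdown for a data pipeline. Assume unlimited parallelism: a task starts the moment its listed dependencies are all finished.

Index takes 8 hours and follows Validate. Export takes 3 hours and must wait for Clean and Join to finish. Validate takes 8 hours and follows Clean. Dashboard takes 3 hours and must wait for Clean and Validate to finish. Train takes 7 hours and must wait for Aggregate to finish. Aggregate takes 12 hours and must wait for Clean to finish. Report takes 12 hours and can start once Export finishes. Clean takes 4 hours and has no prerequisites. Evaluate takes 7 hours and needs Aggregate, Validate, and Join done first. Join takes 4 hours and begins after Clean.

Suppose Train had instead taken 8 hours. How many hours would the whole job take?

Actual critical path: Clean→Aggregate→Train = 4+12+7 = 23 ⇒ 23 hours.
Train lies on that path, so at 8 hours the path becomes 24 hours.
That remains the longest chain; total 24 hours.

24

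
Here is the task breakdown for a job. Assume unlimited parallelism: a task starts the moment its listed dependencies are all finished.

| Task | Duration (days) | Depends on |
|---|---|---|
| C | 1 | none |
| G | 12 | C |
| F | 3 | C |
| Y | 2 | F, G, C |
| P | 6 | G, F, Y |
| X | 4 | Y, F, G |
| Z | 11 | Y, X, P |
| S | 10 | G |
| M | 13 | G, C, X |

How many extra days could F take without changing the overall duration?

C→G→Y→P→Z = 1+12+2+6+11 = 32 sets the makespan at 32 days.
Longest path through F: 23 days (earliest finish 4, latest finish 13).
So F can slip 13 − 4 = 9 days.

9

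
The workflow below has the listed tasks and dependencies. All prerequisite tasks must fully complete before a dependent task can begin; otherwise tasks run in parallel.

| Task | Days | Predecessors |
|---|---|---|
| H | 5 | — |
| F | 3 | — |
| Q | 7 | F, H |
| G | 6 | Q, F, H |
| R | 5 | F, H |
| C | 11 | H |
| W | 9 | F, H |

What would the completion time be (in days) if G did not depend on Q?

16

Before: longest chain H→Q→G = 5+7+6 = 18, finish 18.
Without Q→G, G's earliest start moves from 12 to 5.
The longest chain is now H→C = 5+11 = 16, so the job takes 16 days.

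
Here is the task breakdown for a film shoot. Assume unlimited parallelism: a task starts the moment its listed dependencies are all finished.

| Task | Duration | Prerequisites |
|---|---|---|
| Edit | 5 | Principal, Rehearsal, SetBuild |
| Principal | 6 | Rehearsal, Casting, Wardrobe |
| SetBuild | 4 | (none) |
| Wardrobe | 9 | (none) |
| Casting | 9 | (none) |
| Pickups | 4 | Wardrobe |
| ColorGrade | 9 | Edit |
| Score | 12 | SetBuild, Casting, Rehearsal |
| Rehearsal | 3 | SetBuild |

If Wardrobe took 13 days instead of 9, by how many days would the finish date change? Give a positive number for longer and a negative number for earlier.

4

Actual critical path: Wardrobe→Principal→Edit→ColorGrade = 9+6+5+9 = 29 ⇒ 29 days.
Since Wardrobe is critical, the +4 change carries straight to that chain (now 33 days).
That remains the longest chain; total 33 days.
Change in finish: 33 − 29 = +4 days.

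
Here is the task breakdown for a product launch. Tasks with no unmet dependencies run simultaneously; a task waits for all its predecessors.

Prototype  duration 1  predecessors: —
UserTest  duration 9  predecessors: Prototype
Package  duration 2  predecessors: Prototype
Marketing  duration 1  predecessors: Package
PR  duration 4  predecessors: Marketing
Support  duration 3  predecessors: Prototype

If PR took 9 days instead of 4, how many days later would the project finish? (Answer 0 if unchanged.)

3

The binding path is Prototype→UserTest = 1+9 = 10; finish at 10 days.
The longest path through PR is only 8 days, so PR has float 2.
Now Prototype→Package→Marketing→PR = 1+2+1+9 = 13 is longest, so the finish becomes 13 days.
Change in finish: 13 − 10 = +3 days.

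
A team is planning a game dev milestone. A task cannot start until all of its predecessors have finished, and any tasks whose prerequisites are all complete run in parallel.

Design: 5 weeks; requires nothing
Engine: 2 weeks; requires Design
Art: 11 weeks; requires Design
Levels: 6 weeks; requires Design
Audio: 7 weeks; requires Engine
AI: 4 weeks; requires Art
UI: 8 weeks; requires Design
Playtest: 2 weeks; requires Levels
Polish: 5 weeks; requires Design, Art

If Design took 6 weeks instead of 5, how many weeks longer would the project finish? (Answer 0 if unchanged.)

Critical path before the change: Design→Art→Polish = 5+11+5 = 21 giving 21 weeks.
Design lies on that path, so at 6 weeks the path becomes 22 weeks.
That remains the longest chain; total 22 weeks.
Change in finish: 22 − 21 = +1 weeks.

1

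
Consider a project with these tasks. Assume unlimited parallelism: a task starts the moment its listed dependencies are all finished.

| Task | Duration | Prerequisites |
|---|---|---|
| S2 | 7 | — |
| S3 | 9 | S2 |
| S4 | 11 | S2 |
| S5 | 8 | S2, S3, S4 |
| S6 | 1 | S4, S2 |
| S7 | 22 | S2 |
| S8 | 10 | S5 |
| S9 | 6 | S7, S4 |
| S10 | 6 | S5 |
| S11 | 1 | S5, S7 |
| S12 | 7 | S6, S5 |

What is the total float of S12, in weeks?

S2→S4→S5→S8 = 7+11+8+10 = 36 sets the makespan at 36 weeks.
Longest path through S12: 33 weeks (earliest finish 33, latest finish 36).
So S12 can slip 36 − 33 = 3 weeks.

3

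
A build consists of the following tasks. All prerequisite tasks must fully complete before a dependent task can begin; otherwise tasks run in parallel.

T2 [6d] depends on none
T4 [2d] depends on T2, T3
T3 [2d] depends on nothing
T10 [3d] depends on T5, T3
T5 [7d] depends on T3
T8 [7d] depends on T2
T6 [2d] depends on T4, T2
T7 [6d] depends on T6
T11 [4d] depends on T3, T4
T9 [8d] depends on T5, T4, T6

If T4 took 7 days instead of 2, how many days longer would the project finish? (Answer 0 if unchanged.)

5

Actual critical path: T2→T4→T6→T9 = 6+2+2+8 = 18 ⇒ 18 days.
Since T4 is critical, the +5 change carries straight to that chain (now 23 days).
That remains the longest chain; total 23 days.
Change in finish: 23 − 18 = +5 days.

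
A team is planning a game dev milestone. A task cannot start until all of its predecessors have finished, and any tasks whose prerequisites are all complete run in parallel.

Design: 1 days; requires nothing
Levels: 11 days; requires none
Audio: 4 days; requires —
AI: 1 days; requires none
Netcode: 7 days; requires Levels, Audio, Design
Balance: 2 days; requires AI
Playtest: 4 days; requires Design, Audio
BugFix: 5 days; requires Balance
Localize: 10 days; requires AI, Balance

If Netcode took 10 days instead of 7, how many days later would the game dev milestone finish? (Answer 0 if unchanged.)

3

The binding path is Levels→Netcode = 11+7 = 18; finish at 18 days.
Netcode lies on that path, so at 10 days the path becomes 21 days.
No other chain overtakes it, so the finish is 21 days.
Change in finish: 21 − 18 = +3 days.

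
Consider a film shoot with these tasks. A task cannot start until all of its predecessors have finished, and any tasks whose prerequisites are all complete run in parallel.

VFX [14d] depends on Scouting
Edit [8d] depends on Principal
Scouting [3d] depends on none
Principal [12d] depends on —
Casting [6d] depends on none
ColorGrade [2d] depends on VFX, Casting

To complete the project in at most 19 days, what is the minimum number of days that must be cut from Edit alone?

1

Current finish: 20 days; target: 19.
Edit is on every critical path, so each day cut from Edit cuts the finish by one (this holds down to a finish of 19).
Need 20 − 19 = 1 day off Edit → Edit becomes 7 days, finish becomes 19.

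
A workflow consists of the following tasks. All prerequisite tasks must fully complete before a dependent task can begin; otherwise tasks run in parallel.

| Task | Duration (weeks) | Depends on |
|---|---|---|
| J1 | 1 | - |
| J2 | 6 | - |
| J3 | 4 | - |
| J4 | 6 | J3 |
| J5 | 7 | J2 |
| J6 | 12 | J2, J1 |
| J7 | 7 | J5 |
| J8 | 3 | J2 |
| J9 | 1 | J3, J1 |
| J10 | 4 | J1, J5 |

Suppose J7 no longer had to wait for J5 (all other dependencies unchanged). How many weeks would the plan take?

18

With the dependency in place, J2→J5→J7 = 6+7+7 = 20 sets the finish at 20 weeks.
Without J5→J7, J7's earliest start moves from 13 to 0.
After: J2→J6 = 6+12 = 18 → 18 weeks.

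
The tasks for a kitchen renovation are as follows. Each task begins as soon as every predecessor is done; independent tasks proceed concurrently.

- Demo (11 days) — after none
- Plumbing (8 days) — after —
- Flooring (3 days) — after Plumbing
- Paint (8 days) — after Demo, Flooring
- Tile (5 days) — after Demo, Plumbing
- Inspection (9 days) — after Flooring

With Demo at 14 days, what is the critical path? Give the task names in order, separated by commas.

Actual critical path: Plumbing→Flooring→Inspection = 8+3+9 = 20 ⇒ 20 days.
Demo has 1 day of float (longest path through it is 19).
New critical path: Demo→Paint = 14+8 = 22 ⇒ 22 days.

Demo, Paint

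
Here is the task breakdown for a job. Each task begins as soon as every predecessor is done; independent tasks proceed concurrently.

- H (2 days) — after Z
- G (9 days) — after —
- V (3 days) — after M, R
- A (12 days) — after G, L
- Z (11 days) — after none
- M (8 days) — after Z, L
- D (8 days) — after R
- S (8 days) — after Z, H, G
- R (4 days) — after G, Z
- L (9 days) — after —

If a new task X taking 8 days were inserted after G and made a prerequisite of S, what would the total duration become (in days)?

25

Originally the schedule takes 23 days.
With X inserted, S now waits for max(Z, H, G, X).
New critical path: G→X→S = 9+8+8 = 25 ⇒ 25 days.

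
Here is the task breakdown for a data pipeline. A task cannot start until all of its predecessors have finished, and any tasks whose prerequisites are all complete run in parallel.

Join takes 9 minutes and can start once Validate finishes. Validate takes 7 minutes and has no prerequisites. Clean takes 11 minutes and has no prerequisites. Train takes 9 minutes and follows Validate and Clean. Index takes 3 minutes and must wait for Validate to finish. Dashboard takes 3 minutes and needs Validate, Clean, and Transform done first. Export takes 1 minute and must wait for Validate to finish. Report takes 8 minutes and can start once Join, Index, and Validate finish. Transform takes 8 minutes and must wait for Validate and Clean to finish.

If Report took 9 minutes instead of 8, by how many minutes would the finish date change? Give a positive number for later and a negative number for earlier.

Critical path before the change: Validate→Join→Report = 7+9+8 = 24 giving 24 minutes.
Since Report is critical, the +1 change carries straight to that chain (now 25 minutes).
That remains the longest chain; total 25 minutes.
Change in finish: 25 − 24 = +1 minutes.

1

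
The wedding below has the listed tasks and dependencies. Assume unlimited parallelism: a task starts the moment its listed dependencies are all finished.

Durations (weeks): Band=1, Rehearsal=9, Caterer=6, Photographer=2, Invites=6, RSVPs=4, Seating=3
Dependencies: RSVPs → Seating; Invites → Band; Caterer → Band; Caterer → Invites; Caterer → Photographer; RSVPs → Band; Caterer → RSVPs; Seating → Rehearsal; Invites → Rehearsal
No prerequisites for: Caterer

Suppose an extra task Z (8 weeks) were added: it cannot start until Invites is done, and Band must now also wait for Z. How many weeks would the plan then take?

22

Originally the plan takes 22 weeks.
With Z inserted, Band now waits for max(RSVPs, Caterer, Invites, Z).
New critical path: Caterer→RSVPs→Seating→Rehearsal = 6+4+3+9 = 22 ⇒ 22 weeks.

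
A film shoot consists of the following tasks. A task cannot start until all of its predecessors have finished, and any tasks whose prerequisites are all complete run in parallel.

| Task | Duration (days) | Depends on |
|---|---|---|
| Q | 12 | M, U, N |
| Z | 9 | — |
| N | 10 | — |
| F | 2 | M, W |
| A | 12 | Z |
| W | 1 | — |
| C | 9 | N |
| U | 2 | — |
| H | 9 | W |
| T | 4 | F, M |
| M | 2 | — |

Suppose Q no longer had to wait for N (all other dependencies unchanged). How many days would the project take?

21

With the dependency in place, N→Q = 10+12 = 22 sets the finish at 22 days.
Without N→Q, Q's earliest start moves from 10 to 2.
After: Z→A = 9+12 = 21 → 21 days.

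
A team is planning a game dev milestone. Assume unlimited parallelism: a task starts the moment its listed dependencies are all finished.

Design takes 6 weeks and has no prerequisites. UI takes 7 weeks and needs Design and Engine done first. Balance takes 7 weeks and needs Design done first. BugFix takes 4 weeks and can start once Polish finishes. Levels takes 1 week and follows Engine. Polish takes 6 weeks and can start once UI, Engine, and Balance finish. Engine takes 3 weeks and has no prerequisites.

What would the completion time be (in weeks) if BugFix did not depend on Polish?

Original critical path: Design→UI→Polish→BugFix = 6+7+6+4 = 23 ⇒ 23 weeks.
Without Polish→BugFix, BugFix's earliest start moves from 19 to 0.
After: Design→UI→Polish = 6+7+6 = 19 → 19 weeks.

19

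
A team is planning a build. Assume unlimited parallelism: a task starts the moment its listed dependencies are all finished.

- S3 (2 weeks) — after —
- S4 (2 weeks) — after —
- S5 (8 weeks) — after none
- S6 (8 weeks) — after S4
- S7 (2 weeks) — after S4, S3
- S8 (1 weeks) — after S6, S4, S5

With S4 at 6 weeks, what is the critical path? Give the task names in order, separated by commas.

S4, S6, S8

As given, the longest chain is S4→S6→S8 = 2+8+1 = 11, so the finish is 11 weeks.
S4 lies on that path, so at 6 weeks the path becomes 15 weeks.
That remains the longest chain; total 15 weeks.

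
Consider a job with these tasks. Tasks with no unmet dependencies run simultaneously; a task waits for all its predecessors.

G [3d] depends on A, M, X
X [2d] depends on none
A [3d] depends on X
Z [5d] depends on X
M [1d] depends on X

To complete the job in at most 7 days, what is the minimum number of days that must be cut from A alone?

Current finish: 8 days; target: 7.
A is on every critical path, so each day cut from A cuts the finish by one (this holds down to a finish of 7).
Need 8 − 7 = 1 day off A → A becomes 2 days, finish becomes 7.

1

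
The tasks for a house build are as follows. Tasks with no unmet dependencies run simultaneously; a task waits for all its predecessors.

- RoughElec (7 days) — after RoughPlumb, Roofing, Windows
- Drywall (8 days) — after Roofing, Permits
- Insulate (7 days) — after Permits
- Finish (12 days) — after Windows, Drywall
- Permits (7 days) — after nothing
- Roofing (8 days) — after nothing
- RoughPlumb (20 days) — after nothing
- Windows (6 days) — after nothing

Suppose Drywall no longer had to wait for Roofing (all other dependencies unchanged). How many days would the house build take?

27

Original critical path: Roofing→Drywall→Finish = 8+8+12 = 28 ⇒ 28 days.
Without Roofing→Drywall, Drywall's earliest start moves from 8 to 7.
The longest chain is now Permits→Drywall→Finish = 7+8+12 = 27, so the house build takes 27 days.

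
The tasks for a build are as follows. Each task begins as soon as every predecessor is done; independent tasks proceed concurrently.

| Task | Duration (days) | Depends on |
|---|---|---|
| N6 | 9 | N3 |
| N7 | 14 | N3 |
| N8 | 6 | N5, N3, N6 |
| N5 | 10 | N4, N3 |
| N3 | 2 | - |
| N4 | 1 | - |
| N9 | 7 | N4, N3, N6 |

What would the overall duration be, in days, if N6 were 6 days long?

18

The binding path is N3→N6→N9 = 2+9+7 = 18; finish at 18 days.
Since N6 is critical, the -3 change carries straight to that chain (now 15 days).
New critical path: N3→N5→N8 = 2+10+6 = 18 ⇒ 18 days.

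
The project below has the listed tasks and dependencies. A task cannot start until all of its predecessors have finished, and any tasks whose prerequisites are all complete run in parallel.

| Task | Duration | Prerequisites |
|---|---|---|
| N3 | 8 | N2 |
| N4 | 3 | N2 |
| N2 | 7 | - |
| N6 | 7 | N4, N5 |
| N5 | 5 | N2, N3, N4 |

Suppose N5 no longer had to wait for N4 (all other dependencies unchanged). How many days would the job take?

Before: longest chain N2→N3→N5→N6 = 7+8+5+7 = 27, finish 27.
Dropping N4→N5 doesn't change N5's earliest start (15); another predecessor still binds.
New critical path: N2→N3→N5→N6 = 7+8+5+7 = 27 ⇒ 27 days.

27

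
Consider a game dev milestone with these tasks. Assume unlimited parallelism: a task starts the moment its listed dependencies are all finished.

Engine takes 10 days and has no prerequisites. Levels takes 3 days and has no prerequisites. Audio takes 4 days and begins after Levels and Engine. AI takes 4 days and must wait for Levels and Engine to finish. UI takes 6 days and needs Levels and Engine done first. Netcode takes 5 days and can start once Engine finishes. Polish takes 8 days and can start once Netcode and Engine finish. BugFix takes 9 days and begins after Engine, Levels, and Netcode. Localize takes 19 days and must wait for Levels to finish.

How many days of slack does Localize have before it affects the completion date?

The longest chain is Engine→Netcode→BugFix = 10+5+9 = 24; overall finish 24 days.
Localize finishes as early as 22 and must finish by 24.
So Localize can slip 24 − 22 = 2 days.

2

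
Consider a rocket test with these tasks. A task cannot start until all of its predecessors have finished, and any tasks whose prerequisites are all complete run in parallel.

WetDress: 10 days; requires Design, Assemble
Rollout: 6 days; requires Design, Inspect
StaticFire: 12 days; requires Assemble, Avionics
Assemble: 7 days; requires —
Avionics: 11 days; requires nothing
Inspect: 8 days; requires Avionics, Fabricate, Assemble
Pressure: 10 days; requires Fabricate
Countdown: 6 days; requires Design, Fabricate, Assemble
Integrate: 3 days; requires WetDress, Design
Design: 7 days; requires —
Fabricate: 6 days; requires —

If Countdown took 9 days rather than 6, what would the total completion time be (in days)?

25

Actual critical path: Avionics→Inspect→Rollout = 11+8+6 = 25 ⇒ 25 days.
The longest path through Countdown is only 13 days, so Countdown has float 12.
That remains the longest chain; total 25 days.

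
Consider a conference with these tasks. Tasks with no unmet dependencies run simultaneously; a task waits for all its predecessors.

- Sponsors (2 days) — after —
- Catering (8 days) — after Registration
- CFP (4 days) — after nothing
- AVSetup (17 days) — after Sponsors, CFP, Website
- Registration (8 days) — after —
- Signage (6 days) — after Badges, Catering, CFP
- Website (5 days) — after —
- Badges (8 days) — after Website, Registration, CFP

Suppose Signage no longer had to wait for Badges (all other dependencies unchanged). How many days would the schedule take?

22

With the dependency in place, Website→AVSetup = 5+17 = 22 sets the finish at 22 days.
Dropping Badges→Signage doesn't change Signage's earliest start (16); another predecessor still binds.
The longest chain is now Website→AVSetup = 5+17 = 22, so the schedule takes 22 days.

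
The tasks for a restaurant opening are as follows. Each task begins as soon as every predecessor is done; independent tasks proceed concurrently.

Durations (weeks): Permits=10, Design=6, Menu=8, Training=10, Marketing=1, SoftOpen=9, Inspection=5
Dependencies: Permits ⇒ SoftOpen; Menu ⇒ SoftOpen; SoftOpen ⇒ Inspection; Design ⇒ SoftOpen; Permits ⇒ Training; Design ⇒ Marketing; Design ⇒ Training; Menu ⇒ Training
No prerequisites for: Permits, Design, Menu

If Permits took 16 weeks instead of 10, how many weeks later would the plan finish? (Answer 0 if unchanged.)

6

The binding path is Permits→SoftOpen→Inspection = 10+9+5 = 24; finish at 24 weeks.
Since Permits is critical, the +6 change carries straight to that chain (now 30 weeks).
The critical path is still Permits→SoftOpen→Inspection; finish is now 30 weeks.
Change in finish: 30 − 24 = +6 weeks.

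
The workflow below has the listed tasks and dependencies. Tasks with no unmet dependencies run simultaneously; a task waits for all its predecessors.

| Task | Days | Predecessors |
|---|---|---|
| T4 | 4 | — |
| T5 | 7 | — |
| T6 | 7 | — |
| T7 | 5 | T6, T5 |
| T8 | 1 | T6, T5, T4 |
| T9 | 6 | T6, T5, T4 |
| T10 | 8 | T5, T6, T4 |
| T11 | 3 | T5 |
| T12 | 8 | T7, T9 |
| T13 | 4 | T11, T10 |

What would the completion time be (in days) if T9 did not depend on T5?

21

With the dependency in place, T5→T9→T12 = 7+6+8 = 21 sets the finish at 21 days.
Dropping T5→T9 doesn't change T9's earliest start (7); another predecessor still binds.
The longest chain is now T6→T9→T12 = 7+6+8 = 21, so the plan takes 21 days.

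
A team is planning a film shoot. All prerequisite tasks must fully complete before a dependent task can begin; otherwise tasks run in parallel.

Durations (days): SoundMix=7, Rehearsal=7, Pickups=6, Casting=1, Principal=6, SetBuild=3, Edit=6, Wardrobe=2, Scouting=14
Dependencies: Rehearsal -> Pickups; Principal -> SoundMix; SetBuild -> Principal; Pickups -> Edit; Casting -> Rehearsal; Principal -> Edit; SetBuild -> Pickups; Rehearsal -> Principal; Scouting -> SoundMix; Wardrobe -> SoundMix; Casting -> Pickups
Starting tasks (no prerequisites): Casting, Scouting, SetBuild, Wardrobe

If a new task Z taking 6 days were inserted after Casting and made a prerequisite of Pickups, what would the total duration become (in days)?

Originally the project takes 21 days.
With Z inserted, Pickups now waits for max(Casting, SetBuild, Rehearsal, Z).
New critical path: Casting→Rehearsal→Principal→SoundMix = 1+7+6+7 = 21 ⇒ 21 days.

21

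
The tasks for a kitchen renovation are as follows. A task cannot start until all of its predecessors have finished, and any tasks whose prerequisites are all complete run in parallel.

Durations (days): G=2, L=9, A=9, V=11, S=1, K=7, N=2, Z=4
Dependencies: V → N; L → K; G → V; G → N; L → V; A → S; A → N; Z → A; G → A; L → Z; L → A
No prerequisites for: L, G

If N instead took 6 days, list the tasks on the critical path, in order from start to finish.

L, Z, A, N

Actual critical path: L→Z→A→N = 9+4+9+2 = 24 ⇒ 24 days.
N lies on that path, so at 6 days the path becomes 28 days.
No other chain overtakes it, so the finish is 28 days.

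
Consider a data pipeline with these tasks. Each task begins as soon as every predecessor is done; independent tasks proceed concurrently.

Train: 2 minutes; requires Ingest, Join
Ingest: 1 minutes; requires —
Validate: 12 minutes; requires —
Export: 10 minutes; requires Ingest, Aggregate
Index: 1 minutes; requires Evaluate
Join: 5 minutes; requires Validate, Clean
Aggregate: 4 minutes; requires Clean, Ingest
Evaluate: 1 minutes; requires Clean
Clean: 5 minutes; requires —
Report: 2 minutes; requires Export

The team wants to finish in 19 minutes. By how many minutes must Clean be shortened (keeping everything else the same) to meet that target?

Current finish: 21 minutes; target: 19.
Clean is on every critical path, so each minute cut from Clean cuts the finish by one (this holds down to a finish of 19).
Need 21 − 19 = 2 minutes off Clean → Clean becomes 3 minutes, finish becomes 19.

2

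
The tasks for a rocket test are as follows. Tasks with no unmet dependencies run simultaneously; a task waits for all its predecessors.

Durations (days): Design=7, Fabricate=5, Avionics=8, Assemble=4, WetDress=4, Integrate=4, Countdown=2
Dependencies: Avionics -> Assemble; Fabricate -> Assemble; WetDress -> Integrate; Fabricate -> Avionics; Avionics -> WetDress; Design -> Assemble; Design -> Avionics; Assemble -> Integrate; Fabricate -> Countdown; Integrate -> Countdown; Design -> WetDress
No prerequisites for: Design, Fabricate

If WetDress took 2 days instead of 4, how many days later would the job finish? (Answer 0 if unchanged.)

The binding path is Design→Avionics→WetDress→Integrate→Countdown = 7+8+4+4+2 = 25; finish at 25 days.
WetDress is on the critical path; changing it to 2 makes that path 23 days.
Now Design→Avionics→Assemble→Integrate→Countdown = 7+8+4+4+2 = 25 is longest, so the finish becomes 25 days.
Change in finish: 25 − 25 = +0 days.

0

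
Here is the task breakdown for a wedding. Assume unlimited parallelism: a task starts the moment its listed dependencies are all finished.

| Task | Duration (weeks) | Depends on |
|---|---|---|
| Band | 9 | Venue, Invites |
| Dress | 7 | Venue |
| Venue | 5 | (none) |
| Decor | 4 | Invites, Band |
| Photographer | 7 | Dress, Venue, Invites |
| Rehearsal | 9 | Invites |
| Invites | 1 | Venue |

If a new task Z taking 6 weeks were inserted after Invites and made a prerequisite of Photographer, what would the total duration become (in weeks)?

Originally the plan takes 19 weeks.
With Z inserted, Photographer now waits for max(Dress, Venue, Invites, Z).
New critical path: Venue→Invites→Z→Photographer = 5+1+6+7 = 19 ⇒ 19 weeks.

19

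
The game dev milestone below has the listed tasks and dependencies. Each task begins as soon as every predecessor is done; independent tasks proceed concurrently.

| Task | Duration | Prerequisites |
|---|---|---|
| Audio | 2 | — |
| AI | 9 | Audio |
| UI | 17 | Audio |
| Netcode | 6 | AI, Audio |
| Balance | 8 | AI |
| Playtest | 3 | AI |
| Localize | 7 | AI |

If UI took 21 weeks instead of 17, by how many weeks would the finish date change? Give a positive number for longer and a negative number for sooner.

4

Actual critical path: Audio→UI = 2+17 = 19 ⇒ 19 weeks.
Since UI is critical, the +4 change carries straight to that chain (now 23 weeks).
That remains the longest chain; total 23 weeks.
Change in finish: 23 − 19 = +4 weeks.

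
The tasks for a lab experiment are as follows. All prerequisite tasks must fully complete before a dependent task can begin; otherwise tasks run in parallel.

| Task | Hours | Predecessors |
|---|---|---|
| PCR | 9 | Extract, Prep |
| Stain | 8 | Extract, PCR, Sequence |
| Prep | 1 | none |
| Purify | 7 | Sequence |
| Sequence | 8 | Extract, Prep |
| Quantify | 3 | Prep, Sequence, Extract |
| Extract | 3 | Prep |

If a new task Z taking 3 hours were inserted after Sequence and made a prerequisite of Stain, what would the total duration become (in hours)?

Originally the schedule takes 21 hours.
With Z inserted, Stain now waits for max(Extract, PCR, Sequence, Z).
New critical path: Prep→Extract→Sequence→Z→Stain = 1+3+8+3+8 = 23 ⇒ 23 hours.

23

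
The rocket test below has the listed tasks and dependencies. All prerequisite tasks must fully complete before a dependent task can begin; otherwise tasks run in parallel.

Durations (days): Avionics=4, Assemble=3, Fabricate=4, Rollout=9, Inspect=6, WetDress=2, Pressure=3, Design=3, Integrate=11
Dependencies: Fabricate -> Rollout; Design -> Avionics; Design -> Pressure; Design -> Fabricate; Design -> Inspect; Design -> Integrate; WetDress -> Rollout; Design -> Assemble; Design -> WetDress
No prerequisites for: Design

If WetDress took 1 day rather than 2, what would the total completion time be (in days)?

Baseline: Design→Fabricate→Rollout = 3+4+9 = 16 → 16 days.
WetDress has 2 days of float (longest path through it is 14).
That remains the longest chain; total 16 days.

16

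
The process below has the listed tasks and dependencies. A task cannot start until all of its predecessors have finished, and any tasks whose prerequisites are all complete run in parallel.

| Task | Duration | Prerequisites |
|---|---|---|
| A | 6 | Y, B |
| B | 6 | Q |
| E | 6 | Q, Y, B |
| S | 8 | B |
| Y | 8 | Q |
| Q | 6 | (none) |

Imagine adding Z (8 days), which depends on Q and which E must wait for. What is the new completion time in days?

20

Originally the process takes 20 days.
With Z inserted, E now waits for max(Q, Y, B, Z).
New critical path: Q→Z→E = 6+8+6 = 20 ⇒ 20 days.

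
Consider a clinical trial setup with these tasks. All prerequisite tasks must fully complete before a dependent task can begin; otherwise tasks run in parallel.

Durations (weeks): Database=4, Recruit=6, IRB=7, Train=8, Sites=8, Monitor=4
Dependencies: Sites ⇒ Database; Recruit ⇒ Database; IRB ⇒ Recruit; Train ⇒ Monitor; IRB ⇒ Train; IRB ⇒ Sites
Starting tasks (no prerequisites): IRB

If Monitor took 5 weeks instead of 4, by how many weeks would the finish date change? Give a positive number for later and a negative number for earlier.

As given, the longest chain is IRB→Train→Monitor = 7+8+4 = 19, so the finish is 19 weeks.
Monitor is on the critical path; changing it to 5 makes that path 20 weeks.
The critical path is still IRB→Train→Monitor; finish is now 20 weeks.
Change in finish: 20 − 19 = +1 weeks.

1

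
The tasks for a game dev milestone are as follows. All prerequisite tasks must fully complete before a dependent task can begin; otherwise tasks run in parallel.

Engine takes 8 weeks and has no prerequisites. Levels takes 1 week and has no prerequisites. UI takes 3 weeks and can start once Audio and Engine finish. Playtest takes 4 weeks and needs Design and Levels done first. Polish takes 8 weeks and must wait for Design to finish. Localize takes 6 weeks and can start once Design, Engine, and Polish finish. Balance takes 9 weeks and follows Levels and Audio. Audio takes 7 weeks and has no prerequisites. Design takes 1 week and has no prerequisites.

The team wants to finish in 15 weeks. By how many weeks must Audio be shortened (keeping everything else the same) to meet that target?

1

Current finish: 16 weeks; target: 15.
Audio is on every critical path, so each week cut from Audio cuts the finish by one (this holds down to a finish of 15).
Need 16 − 15 = 1 week off Audio → Audio becomes 6 weeks, finish becomes 15.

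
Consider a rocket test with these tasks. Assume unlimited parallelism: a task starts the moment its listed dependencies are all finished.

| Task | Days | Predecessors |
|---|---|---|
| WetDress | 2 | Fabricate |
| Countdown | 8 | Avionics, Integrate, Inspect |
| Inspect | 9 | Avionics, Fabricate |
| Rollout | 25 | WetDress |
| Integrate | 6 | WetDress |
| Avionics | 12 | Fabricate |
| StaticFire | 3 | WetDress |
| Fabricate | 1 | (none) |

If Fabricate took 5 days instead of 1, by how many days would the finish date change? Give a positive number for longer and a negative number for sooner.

Critical path before the change: Fabricate→Avionics→Inspect→Countdown = 1+12+9+8 = 30 giving 30 days.
Since Fabricate is critical, the +4 change carries straight to that chain (now 34 days).
No other chain overtakes it, so the finish is 34 days.
Change in finish: 34 − 30 = +4 days.

4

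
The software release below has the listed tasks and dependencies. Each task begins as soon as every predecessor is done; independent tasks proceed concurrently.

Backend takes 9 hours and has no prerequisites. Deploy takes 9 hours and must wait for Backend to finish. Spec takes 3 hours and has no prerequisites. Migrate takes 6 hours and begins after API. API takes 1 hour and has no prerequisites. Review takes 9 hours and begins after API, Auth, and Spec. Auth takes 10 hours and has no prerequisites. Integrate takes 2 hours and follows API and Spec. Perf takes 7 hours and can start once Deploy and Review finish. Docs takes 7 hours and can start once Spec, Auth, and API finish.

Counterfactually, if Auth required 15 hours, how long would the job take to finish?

Baseline: Auth→Review→Perf = 10+9+7 = 26 → 26 hours.
Auth lies on that path, so at 15 hours the path becomes 31 hours.
The critical path is still Auth→Review→Perf; finish is now 31 hours.

31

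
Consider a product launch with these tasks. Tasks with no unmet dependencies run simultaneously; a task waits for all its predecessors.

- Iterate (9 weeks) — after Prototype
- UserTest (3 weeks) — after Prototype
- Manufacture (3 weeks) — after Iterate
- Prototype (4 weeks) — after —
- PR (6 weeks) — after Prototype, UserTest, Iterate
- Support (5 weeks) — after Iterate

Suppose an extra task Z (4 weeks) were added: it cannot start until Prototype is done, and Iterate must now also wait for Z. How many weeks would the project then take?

23

Originally the project takes 19 weeks.
With Z inserted, Iterate now waits for max(Prototype, Z).
New critical path: Prototype→Z→Iterate→PR = 4+4+9+6 = 23 ⇒ 23 weeks.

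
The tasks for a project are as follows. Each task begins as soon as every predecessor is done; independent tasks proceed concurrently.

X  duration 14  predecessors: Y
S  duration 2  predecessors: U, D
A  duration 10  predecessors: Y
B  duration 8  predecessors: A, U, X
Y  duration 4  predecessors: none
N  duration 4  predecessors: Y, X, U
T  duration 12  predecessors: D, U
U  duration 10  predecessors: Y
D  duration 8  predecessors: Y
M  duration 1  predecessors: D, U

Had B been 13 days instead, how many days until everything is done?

Actual critical path: Y→X→B = 4+14+8 = 26 ⇒ 26 days.
B lies on that path, so at 13 days the path becomes 31 days.
That remains the longest chain; total 31 days.

31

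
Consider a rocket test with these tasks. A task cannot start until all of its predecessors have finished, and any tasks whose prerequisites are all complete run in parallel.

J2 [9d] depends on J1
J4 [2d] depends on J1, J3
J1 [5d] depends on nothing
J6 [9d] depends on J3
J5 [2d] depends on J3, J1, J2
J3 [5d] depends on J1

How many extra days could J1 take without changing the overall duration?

Critical path: J1→J3→J6 = 5+5+9 = 19, so the finish is 19 days.
Longest path through J1: 19 days (earliest finish 5, latest finish 5).
So J1 can slip 5 − 5 = 0 days.

0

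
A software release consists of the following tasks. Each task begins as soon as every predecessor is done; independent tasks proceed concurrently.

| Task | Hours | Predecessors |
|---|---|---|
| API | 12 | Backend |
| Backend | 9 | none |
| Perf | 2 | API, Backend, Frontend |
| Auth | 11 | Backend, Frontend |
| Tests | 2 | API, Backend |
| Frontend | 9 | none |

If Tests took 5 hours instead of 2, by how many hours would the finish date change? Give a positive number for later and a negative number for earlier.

3

As given, the longest chain is Backend→API→Tests = 9+12+2 = 23, so the finish is 23 hours.
Tests is on the critical path; changing it to 5 makes that path 26 hours.
No other chain overtakes it, so the finish is 26 hours.
Change in finish: 26 − 23 = +3 hours.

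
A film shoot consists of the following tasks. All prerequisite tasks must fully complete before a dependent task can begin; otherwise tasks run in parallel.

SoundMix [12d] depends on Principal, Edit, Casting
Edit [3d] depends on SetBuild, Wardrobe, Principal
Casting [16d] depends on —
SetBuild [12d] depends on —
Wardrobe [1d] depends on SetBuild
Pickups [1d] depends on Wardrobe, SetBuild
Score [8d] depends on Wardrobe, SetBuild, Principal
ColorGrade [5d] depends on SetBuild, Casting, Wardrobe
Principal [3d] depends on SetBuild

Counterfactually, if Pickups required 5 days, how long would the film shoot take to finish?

Critical path before the change: SetBuild→Principal→Edit→SoundMix = 12+3+3+12 = 30 giving 30 days.
Pickups has 16 days of float (longest path through it is 14).
No other chain overtakes it, so the finish is 30 days.

30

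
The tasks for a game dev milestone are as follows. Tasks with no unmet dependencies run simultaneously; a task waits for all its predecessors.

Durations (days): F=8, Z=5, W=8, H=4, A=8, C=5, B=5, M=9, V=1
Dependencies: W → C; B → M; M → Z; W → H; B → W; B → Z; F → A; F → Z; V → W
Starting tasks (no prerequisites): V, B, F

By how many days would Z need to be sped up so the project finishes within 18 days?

1

Current finish: 19 days; target: 18.
Z is on every critical path, so each day cut from Z cuts the finish by one (this holds down to a finish of 18).
Need 19 − 18 = 1 day off Z → Z becomes 4 days, finish becomes 18.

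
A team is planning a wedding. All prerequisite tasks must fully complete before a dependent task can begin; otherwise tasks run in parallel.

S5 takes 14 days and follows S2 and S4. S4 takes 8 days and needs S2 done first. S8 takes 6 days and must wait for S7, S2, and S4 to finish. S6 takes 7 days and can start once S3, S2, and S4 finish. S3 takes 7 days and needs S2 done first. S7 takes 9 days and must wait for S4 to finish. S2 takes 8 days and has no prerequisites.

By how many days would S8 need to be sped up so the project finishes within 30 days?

Current finish: 31 days; target: 30.
S8 is on every critical path, so each day cut from S8 cuts the finish by one (this holds down to a finish of 30).
Need 31 − 30 = 1 day off S8 → S8 becomes 5 days, finish becomes 30.

1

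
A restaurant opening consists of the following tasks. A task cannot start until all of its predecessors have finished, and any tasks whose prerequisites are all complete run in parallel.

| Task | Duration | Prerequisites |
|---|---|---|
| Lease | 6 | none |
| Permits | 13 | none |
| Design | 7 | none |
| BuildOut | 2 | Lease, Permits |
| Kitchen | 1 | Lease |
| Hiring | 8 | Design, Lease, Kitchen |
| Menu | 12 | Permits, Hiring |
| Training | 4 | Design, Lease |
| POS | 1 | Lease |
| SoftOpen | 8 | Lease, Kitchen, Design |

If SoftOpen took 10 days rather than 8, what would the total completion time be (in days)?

Critical path before the change: Lease→Kitchen→Hiring→Menu = 6+1+8+12 = 27 giving 27 days.
The longest path through SoftOpen is only 15 days, so SoftOpen has float 12.
The critical path is still Lease→Kitchen→Hiring→Menu; finish is now 27 days.

27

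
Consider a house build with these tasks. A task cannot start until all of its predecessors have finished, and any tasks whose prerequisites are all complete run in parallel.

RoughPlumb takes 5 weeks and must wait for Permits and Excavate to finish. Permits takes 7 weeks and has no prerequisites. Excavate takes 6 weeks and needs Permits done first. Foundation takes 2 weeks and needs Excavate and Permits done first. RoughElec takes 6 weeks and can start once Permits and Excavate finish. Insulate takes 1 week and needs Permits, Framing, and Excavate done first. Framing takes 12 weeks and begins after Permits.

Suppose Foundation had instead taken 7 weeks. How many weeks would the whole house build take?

As given, the longest chain is Permits→Framing→Insulate = 7+12+1 = 20, so the finish is 20 weeks.
Foundation has 5 weeks of float (longest path through it is 15).
Now Permits→Excavate→Foundation = 7+6+7 = 20 is longest, so the finish becomes 20 weeks.

20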